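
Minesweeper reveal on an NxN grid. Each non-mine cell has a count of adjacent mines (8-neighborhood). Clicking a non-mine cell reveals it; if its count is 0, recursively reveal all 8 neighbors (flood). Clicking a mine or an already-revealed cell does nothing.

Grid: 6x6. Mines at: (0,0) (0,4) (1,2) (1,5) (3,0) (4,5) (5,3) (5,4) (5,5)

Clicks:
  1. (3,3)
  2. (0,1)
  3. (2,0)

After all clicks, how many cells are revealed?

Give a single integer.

Click 1 (3,3) count=0: revealed 12 new [(2,1) (2,2) (2,3) (2,4) (3,1) (3,2) (3,3) (3,4) (4,1) (4,2) (4,3) (4,4)] -> total=12
Click 2 (0,1) count=2: revealed 1 new [(0,1)] -> total=13
Click 3 (2,0) count=1: revealed 1 new [(2,0)] -> total=14

Answer: 14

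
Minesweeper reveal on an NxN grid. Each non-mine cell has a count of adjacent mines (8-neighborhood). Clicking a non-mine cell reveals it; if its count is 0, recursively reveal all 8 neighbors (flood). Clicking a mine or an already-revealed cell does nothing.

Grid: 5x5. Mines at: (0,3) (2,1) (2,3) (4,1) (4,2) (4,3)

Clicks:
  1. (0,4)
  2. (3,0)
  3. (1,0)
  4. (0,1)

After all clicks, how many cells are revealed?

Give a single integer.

Click 1 (0,4) count=1: revealed 1 new [(0,4)] -> total=1
Click 2 (3,0) count=2: revealed 1 new [(3,0)] -> total=2
Click 3 (1,0) count=1: revealed 1 new [(1,0)] -> total=3
Click 4 (0,1) count=0: revealed 5 new [(0,0) (0,1) (0,2) (1,1) (1,2)] -> total=8

Answer: 8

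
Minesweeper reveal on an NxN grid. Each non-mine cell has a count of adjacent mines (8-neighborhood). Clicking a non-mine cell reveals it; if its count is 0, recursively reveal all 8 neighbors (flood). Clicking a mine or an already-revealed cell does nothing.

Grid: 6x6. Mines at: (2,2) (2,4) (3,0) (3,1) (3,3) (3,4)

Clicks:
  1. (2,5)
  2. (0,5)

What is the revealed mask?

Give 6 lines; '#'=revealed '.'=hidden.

Click 1 (2,5) count=2: revealed 1 new [(2,5)] -> total=1
Click 2 (0,5) count=0: revealed 14 new [(0,0) (0,1) (0,2) (0,3) (0,4) (0,5) (1,0) (1,1) (1,2) (1,3) (1,4) (1,5) (2,0) (2,1)] -> total=15

Answer: ######
######
##...#
......
......
......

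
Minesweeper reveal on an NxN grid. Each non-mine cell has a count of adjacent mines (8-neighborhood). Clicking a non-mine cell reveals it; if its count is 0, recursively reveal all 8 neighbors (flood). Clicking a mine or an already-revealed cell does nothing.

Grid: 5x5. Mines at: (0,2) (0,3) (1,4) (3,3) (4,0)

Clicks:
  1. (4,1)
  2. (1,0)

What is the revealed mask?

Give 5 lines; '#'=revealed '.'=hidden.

Click 1 (4,1) count=1: revealed 1 new [(4,1)] -> total=1
Click 2 (1,0) count=0: revealed 11 new [(0,0) (0,1) (1,0) (1,1) (1,2) (2,0) (2,1) (2,2) (3,0) (3,1) (3,2)] -> total=12

Answer: ##...
###..
###..
###..
.#...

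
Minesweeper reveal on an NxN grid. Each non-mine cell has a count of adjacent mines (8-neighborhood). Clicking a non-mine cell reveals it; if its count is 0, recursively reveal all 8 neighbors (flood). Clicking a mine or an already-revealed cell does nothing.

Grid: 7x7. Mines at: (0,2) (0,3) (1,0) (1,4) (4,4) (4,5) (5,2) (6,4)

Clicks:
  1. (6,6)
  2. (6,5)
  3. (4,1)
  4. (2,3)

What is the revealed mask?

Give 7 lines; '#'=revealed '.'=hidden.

Answer: .......
.......
...#...
.......
.#.....
.....##
.....##

Derivation:
Click 1 (6,6) count=0: revealed 4 new [(5,5) (5,6) (6,5) (6,6)] -> total=4
Click 2 (6,5) count=1: revealed 0 new [(none)] -> total=4
Click 3 (4,1) count=1: revealed 1 new [(4,1)] -> total=5
Click 4 (2,3) count=1: revealed 1 new [(2,3)] -> total=6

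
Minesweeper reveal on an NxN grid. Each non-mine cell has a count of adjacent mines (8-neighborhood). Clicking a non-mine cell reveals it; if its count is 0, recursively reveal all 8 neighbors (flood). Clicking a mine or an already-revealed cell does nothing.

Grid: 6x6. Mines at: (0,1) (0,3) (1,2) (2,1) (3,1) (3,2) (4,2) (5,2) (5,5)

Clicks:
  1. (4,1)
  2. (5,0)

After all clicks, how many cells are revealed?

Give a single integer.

Click 1 (4,1) count=4: revealed 1 new [(4,1)] -> total=1
Click 2 (5,0) count=0: revealed 3 new [(4,0) (5,0) (5,1)] -> total=4

Answer: 4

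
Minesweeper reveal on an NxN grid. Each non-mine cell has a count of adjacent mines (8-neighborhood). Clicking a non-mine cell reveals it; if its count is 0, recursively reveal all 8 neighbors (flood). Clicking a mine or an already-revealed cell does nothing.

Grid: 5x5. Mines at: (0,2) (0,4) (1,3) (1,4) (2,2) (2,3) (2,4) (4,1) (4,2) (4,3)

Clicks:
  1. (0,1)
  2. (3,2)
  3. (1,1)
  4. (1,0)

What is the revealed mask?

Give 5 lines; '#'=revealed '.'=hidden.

Answer: ##...
##...
##...
###..
.....

Derivation:
Click 1 (0,1) count=1: revealed 1 new [(0,1)] -> total=1
Click 2 (3,2) count=5: revealed 1 new [(3,2)] -> total=2
Click 3 (1,1) count=2: revealed 1 new [(1,1)] -> total=3
Click 4 (1,0) count=0: revealed 6 new [(0,0) (1,0) (2,0) (2,1) (3,0) (3,1)] -> total=9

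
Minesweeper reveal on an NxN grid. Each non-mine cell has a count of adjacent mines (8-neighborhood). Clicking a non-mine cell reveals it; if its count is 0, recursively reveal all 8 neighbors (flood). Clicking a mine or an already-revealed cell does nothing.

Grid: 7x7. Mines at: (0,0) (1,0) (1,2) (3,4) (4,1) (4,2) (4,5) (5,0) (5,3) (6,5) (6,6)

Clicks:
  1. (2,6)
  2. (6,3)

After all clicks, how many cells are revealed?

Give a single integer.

Click 1 (2,6) count=0: revealed 14 new [(0,3) (0,4) (0,5) (0,6) (1,3) (1,4) (1,5) (1,6) (2,3) (2,4) (2,5) (2,6) (3,5) (3,6)] -> total=14
Click 2 (6,3) count=1: revealed 1 new [(6,3)] -> total=15

Answer: 15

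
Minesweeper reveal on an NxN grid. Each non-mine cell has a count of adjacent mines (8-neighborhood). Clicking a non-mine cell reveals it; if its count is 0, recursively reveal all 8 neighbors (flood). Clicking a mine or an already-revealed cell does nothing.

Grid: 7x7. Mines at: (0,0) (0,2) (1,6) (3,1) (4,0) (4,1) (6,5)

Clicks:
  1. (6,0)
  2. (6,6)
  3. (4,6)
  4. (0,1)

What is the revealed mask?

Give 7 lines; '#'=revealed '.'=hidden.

Answer: .#.###.
..####.
..#####
..#####
..#####
#######
#####.#

Derivation:
Click 1 (6,0) count=0: revealed 34 new [(0,3) (0,4) (0,5) (1,2) (1,3) (1,4) (1,5) (2,2) (2,3) (2,4) (2,5) (2,6) (3,2) (3,3) (3,4) (3,5) (3,6) (4,2) (4,3) (4,4) (4,5) (4,6) (5,0) (5,1) (5,2) (5,3) (5,4) (5,5) (5,6) (6,0) (6,1) (6,2) (6,3) (6,4)] -> total=34
Click 2 (6,6) count=1: revealed 1 new [(6,6)] -> total=35
Click 3 (4,6) count=0: revealed 0 new [(none)] -> total=35
Click 4 (0,1) count=2: revealed 1 new [(0,1)] -> total=36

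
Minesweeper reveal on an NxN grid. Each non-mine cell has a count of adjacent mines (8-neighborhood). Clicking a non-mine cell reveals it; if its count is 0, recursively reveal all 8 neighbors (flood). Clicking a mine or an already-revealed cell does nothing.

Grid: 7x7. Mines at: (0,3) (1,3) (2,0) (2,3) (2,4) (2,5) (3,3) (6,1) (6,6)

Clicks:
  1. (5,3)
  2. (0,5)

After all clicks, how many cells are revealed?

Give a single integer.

Answer: 23

Derivation:
Click 1 (5,3) count=0: revealed 17 new [(3,4) (3,5) (3,6) (4,2) (4,3) (4,4) (4,5) (4,6) (5,2) (5,3) (5,4) (5,5) (5,6) (6,2) (6,3) (6,4) (6,5)] -> total=17
Click 2 (0,5) count=0: revealed 6 new [(0,4) (0,5) (0,6) (1,4) (1,5) (1,6)] -> total=23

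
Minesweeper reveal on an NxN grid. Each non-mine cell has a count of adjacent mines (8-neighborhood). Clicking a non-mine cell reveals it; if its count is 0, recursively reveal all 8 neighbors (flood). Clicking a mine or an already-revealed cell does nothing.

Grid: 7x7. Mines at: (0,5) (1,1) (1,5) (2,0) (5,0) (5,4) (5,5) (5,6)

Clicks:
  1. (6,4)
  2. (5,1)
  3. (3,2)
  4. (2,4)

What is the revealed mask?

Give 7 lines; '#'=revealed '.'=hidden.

Click 1 (6,4) count=2: revealed 1 new [(6,4)] -> total=1
Click 2 (5,1) count=1: revealed 1 new [(5,1)] -> total=2
Click 3 (3,2) count=0: revealed 29 new [(0,2) (0,3) (0,4) (1,2) (1,3) (1,4) (2,1) (2,2) (2,3) (2,4) (2,5) (2,6) (3,1) (3,2) (3,3) (3,4) (3,5) (3,6) (4,1) (4,2) (4,3) (4,4) (4,5) (4,6) (5,2) (5,3) (6,1) (6,2) (6,3)] -> total=31
Click 4 (2,4) count=1: revealed 0 new [(none)] -> total=31

Answer: ..###..
..###..
.######
.######
.######
.###...
.####..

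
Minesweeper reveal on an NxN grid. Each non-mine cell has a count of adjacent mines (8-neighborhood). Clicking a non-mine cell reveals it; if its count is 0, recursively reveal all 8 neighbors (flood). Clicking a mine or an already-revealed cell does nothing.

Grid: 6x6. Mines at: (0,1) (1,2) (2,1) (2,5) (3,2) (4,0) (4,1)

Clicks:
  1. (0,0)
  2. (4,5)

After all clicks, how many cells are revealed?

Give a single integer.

Answer: 12

Derivation:
Click 1 (0,0) count=1: revealed 1 new [(0,0)] -> total=1
Click 2 (4,5) count=0: revealed 11 new [(3,3) (3,4) (3,5) (4,2) (4,3) (4,4) (4,5) (5,2) (5,3) (5,4) (5,5)] -> total=12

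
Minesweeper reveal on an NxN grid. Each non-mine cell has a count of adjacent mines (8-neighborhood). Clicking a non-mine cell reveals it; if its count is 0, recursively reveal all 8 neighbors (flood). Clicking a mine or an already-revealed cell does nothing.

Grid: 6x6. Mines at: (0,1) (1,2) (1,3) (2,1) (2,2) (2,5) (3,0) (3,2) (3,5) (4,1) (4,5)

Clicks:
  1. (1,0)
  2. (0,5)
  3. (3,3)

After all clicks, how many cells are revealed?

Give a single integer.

Click 1 (1,0) count=2: revealed 1 new [(1,0)] -> total=1
Click 2 (0,5) count=0: revealed 4 new [(0,4) (0,5) (1,4) (1,5)] -> total=5
Click 3 (3,3) count=2: revealed 1 new [(3,3)] -> total=6

Answer: 6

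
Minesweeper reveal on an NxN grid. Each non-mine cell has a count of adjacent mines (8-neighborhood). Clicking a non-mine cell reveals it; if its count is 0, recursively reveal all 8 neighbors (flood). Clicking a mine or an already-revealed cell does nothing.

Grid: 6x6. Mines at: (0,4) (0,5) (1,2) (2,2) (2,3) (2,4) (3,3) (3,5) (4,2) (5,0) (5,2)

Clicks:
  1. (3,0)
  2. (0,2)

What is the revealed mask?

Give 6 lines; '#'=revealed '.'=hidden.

Answer: ###...
##....
##....
##....
##....
......

Derivation:
Click 1 (3,0) count=0: revealed 10 new [(0,0) (0,1) (1,0) (1,1) (2,0) (2,1) (3,0) (3,1) (4,0) (4,1)] -> total=10
Click 2 (0,2) count=1: revealed 1 new [(0,2)] -> total=11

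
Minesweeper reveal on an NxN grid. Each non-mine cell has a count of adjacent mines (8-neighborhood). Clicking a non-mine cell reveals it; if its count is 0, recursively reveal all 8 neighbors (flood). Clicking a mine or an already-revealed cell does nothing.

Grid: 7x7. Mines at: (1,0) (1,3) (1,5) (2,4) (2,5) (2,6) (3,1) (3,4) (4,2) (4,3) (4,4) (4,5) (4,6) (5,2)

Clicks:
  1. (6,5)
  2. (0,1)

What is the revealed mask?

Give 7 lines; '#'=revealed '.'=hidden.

Click 1 (6,5) count=0: revealed 8 new [(5,3) (5,4) (5,5) (5,6) (6,3) (6,4) (6,5) (6,6)] -> total=8
Click 2 (0,1) count=1: revealed 1 new [(0,1)] -> total=9

Answer: .#.....
.......
.......
.......
.......
...####
...####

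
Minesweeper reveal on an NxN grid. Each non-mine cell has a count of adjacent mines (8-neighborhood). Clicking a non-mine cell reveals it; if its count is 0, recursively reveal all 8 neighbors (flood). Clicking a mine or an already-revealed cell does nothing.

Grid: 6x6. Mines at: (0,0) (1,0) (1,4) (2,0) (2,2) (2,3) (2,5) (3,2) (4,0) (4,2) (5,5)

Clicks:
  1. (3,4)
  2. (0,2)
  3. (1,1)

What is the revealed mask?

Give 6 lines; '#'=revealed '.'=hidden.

Answer: .###..
.###..
......
....#.
......
......

Derivation:
Click 1 (3,4) count=2: revealed 1 new [(3,4)] -> total=1
Click 2 (0,2) count=0: revealed 6 new [(0,1) (0,2) (0,3) (1,1) (1,2) (1,3)] -> total=7
Click 3 (1,1) count=4: revealed 0 new [(none)] -> total=7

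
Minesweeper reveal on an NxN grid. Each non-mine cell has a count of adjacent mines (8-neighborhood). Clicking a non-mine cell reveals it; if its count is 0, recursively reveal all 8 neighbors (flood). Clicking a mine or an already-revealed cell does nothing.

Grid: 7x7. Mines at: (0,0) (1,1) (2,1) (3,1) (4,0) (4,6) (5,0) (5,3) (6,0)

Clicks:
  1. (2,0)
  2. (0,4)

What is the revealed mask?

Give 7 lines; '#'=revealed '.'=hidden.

Answer: ..#####
..#####
#.#####
..#####
..####.
.......
.......

Derivation:
Click 1 (2,0) count=3: revealed 1 new [(2,0)] -> total=1
Click 2 (0,4) count=0: revealed 24 new [(0,2) (0,3) (0,4) (0,5) (0,6) (1,2) (1,3) (1,4) (1,5) (1,6) (2,2) (2,3) (2,4) (2,5) (2,6) (3,2) (3,3) (3,4) (3,5) (3,6) (4,2) (4,3) (4,4) (4,5)] -> total=25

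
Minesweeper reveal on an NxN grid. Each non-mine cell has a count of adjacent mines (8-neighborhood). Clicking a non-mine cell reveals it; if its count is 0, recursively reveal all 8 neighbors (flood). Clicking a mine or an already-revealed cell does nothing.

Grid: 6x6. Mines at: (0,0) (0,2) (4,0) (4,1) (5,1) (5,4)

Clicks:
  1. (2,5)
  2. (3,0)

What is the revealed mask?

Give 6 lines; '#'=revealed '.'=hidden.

Click 1 (2,5) count=0: revealed 25 new [(0,3) (0,4) (0,5) (1,0) (1,1) (1,2) (1,3) (1,4) (1,5) (2,0) (2,1) (2,2) (2,3) (2,4) (2,5) (3,0) (3,1) (3,2) (3,3) (3,4) (3,5) (4,2) (4,3) (4,4) (4,5)] -> total=25
Click 2 (3,0) count=2: revealed 0 new [(none)] -> total=25

Answer: ...###
######
######
######
..####
......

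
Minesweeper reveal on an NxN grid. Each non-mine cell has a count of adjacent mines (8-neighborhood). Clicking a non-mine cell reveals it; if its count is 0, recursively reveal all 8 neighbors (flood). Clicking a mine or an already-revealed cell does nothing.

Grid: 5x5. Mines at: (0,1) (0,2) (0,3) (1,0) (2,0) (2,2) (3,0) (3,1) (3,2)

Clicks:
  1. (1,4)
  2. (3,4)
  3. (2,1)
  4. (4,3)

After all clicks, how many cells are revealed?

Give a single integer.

Click 1 (1,4) count=1: revealed 1 new [(1,4)] -> total=1
Click 2 (3,4) count=0: revealed 7 new [(1,3) (2,3) (2,4) (3,3) (3,4) (4,3) (4,4)] -> total=8
Click 3 (2,1) count=6: revealed 1 new [(2,1)] -> total=9
Click 4 (4,3) count=1: revealed 0 new [(none)] -> total=9

Answer: 9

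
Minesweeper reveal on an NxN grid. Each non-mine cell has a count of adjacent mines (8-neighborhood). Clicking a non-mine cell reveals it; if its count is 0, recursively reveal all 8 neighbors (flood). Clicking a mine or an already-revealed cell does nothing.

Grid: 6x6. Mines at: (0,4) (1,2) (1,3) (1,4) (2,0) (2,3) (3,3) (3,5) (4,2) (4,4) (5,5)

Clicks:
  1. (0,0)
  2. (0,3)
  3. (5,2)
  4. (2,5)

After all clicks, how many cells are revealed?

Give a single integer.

Click 1 (0,0) count=0: revealed 4 new [(0,0) (0,1) (1,0) (1,1)] -> total=4
Click 2 (0,3) count=4: revealed 1 new [(0,3)] -> total=5
Click 3 (5,2) count=1: revealed 1 new [(5,2)] -> total=6
Click 4 (2,5) count=2: revealed 1 new [(2,5)] -> total=7

Answer: 7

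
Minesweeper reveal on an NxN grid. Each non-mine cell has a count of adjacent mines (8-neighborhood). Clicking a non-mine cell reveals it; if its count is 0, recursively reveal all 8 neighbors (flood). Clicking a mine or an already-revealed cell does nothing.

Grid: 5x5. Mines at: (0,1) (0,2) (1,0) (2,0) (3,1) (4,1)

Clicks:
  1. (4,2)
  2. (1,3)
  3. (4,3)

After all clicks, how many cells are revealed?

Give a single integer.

Answer: 14

Derivation:
Click 1 (4,2) count=2: revealed 1 new [(4,2)] -> total=1
Click 2 (1,3) count=1: revealed 1 new [(1,3)] -> total=2
Click 3 (4,3) count=0: revealed 12 new [(0,3) (0,4) (1,2) (1,4) (2,2) (2,3) (2,4) (3,2) (3,3) (3,4) (4,3) (4,4)] -> total=14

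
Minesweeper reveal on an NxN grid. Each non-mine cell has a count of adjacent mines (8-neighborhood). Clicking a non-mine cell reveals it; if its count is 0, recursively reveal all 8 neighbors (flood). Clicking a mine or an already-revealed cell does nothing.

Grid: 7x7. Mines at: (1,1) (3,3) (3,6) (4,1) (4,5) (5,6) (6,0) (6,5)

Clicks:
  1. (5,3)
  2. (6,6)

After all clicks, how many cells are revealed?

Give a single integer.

Answer: 12

Derivation:
Click 1 (5,3) count=0: revealed 11 new [(4,2) (4,3) (4,4) (5,1) (5,2) (5,3) (5,4) (6,1) (6,2) (6,3) (6,4)] -> total=11
Click 2 (6,6) count=2: revealed 1 new [(6,6)] -> total=12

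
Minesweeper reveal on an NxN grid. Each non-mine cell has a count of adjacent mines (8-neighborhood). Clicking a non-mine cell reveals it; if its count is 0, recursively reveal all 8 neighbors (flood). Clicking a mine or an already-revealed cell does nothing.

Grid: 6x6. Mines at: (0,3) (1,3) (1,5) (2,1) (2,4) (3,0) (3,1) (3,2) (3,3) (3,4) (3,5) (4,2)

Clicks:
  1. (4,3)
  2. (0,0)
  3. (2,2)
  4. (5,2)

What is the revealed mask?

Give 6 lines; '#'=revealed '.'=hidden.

Answer: ###...
###...
..#...
......
...#..
..#...

Derivation:
Click 1 (4,3) count=4: revealed 1 new [(4,3)] -> total=1
Click 2 (0,0) count=0: revealed 6 new [(0,0) (0,1) (0,2) (1,0) (1,1) (1,2)] -> total=7
Click 3 (2,2) count=5: revealed 1 new [(2,2)] -> total=8
Click 4 (5,2) count=1: revealed 1 new [(5,2)] -> total=9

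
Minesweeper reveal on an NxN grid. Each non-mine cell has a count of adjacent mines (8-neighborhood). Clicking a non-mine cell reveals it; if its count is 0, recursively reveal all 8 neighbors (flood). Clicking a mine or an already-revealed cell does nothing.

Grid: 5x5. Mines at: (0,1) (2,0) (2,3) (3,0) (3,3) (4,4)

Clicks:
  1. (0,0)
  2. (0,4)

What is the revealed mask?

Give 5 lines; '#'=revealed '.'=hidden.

Click 1 (0,0) count=1: revealed 1 new [(0,0)] -> total=1
Click 2 (0,4) count=0: revealed 6 new [(0,2) (0,3) (0,4) (1,2) (1,3) (1,4)] -> total=7

Answer: #.###
..###
.....
.....
.....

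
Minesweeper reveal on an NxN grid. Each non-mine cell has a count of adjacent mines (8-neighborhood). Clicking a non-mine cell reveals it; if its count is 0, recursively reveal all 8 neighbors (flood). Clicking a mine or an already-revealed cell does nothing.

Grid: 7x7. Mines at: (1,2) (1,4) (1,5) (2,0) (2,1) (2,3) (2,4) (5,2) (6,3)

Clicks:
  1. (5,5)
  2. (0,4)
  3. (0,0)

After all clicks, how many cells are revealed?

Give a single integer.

Click 1 (5,5) count=0: revealed 17 new [(2,5) (2,6) (3,3) (3,4) (3,5) (3,6) (4,3) (4,4) (4,5) (4,6) (5,3) (5,4) (5,5) (5,6) (6,4) (6,5) (6,6)] -> total=17
Click 2 (0,4) count=2: revealed 1 new [(0,4)] -> total=18
Click 3 (0,0) count=0: revealed 4 new [(0,0) (0,1) (1,0) (1,1)] -> total=22

Answer: 22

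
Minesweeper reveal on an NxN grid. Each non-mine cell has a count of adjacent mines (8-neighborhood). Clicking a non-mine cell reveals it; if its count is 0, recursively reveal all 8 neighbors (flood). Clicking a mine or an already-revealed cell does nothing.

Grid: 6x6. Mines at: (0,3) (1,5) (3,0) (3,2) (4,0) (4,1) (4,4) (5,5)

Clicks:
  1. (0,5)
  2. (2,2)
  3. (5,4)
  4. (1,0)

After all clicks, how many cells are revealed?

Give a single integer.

Answer: 11

Derivation:
Click 1 (0,5) count=1: revealed 1 new [(0,5)] -> total=1
Click 2 (2,2) count=1: revealed 1 new [(2,2)] -> total=2
Click 3 (5,4) count=2: revealed 1 new [(5,4)] -> total=3
Click 4 (1,0) count=0: revealed 8 new [(0,0) (0,1) (0,2) (1,0) (1,1) (1,2) (2,0) (2,1)] -> total=11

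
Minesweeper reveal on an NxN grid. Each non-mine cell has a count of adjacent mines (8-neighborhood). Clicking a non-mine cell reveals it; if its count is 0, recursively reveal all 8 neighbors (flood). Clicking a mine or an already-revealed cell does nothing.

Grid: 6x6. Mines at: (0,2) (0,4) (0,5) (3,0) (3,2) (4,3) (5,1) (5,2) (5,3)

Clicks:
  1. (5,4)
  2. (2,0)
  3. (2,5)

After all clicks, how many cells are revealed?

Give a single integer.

Answer: 14

Derivation:
Click 1 (5,4) count=2: revealed 1 new [(5,4)] -> total=1
Click 2 (2,0) count=1: revealed 1 new [(2,0)] -> total=2
Click 3 (2,5) count=0: revealed 12 new [(1,3) (1,4) (1,5) (2,3) (2,4) (2,5) (3,3) (3,4) (3,5) (4,4) (4,5) (5,5)] -> total=14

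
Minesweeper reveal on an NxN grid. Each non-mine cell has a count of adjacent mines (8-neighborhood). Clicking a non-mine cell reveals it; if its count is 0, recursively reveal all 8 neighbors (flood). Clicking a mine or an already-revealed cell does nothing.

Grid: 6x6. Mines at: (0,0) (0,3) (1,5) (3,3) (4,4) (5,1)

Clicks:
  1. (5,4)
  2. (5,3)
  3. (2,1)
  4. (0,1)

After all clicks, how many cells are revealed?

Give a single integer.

Answer: 15

Derivation:
Click 1 (5,4) count=1: revealed 1 new [(5,4)] -> total=1
Click 2 (5,3) count=1: revealed 1 new [(5,3)] -> total=2
Click 3 (2,1) count=0: revealed 12 new [(1,0) (1,1) (1,2) (2,0) (2,1) (2,2) (3,0) (3,1) (3,2) (4,0) (4,1) (4,2)] -> total=14
Click 4 (0,1) count=1: revealed 1 new [(0,1)] -> total=15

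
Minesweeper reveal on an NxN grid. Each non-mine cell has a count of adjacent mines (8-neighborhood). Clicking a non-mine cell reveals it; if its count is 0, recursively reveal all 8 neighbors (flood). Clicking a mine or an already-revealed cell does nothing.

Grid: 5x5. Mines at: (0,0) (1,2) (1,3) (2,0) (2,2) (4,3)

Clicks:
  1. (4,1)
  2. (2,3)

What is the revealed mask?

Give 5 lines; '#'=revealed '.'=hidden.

Answer: .....
.....
...#.
###..
###..

Derivation:
Click 1 (4,1) count=0: revealed 6 new [(3,0) (3,1) (3,2) (4,0) (4,1) (4,2)] -> total=6
Click 2 (2,3) count=3: revealed 1 new [(2,3)] -> total=7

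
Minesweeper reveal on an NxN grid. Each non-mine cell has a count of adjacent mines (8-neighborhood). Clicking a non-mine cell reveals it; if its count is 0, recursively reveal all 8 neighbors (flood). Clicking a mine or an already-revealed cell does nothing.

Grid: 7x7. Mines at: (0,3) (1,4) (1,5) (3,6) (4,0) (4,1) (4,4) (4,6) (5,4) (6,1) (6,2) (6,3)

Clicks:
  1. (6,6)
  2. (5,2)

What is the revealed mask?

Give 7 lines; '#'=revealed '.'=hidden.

Answer: .......
.......
.......
.......
.......
..#..##
.....##

Derivation:
Click 1 (6,6) count=0: revealed 4 new [(5,5) (5,6) (6,5) (6,6)] -> total=4
Click 2 (5,2) count=4: revealed 1 new [(5,2)] -> total=5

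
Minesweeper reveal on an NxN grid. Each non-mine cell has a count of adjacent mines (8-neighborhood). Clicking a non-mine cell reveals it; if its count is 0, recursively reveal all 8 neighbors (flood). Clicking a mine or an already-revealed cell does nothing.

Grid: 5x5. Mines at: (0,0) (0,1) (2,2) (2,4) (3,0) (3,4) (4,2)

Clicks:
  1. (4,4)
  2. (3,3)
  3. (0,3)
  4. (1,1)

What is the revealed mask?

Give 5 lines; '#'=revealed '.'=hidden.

Click 1 (4,4) count=1: revealed 1 new [(4,4)] -> total=1
Click 2 (3,3) count=4: revealed 1 new [(3,3)] -> total=2
Click 3 (0,3) count=0: revealed 6 new [(0,2) (0,3) (0,4) (1,2) (1,3) (1,4)] -> total=8
Click 4 (1,1) count=3: revealed 1 new [(1,1)] -> total=9

Answer: ..###
.####
.....
...#.
....#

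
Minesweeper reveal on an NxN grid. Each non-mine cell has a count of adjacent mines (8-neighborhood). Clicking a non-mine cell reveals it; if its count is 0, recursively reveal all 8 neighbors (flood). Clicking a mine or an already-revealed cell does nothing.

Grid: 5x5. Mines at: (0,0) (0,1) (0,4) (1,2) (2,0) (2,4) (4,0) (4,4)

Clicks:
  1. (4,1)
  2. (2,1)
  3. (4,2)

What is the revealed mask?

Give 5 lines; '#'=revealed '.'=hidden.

Answer: .....
.....
.###.
.###.
.###.

Derivation:
Click 1 (4,1) count=1: revealed 1 new [(4,1)] -> total=1
Click 2 (2,1) count=2: revealed 1 new [(2,1)] -> total=2
Click 3 (4,2) count=0: revealed 7 new [(2,2) (2,3) (3,1) (3,2) (3,3) (4,2) (4,3)] -> total=9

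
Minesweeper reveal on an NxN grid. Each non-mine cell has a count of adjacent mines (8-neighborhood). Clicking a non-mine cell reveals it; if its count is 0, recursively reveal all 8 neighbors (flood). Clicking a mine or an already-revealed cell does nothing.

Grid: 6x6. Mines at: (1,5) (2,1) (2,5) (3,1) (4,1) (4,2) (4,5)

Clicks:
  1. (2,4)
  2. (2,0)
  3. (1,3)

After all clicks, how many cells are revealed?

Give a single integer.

Click 1 (2,4) count=2: revealed 1 new [(2,4)] -> total=1
Click 2 (2,0) count=2: revealed 1 new [(2,0)] -> total=2
Click 3 (1,3) count=0: revealed 15 new [(0,0) (0,1) (0,2) (0,3) (0,4) (1,0) (1,1) (1,2) (1,3) (1,4) (2,2) (2,3) (3,2) (3,3) (3,4)] -> total=17

Answer: 17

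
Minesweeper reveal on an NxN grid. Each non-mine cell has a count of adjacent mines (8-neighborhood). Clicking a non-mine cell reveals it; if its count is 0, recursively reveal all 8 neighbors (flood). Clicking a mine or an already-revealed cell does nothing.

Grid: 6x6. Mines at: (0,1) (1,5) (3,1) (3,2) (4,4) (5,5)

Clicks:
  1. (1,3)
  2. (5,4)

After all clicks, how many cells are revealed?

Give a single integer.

Answer: 10

Derivation:
Click 1 (1,3) count=0: revealed 9 new [(0,2) (0,3) (0,4) (1,2) (1,3) (1,4) (2,2) (2,3) (2,4)] -> total=9
Click 2 (5,4) count=2: revealed 1 new [(5,4)] -> total=10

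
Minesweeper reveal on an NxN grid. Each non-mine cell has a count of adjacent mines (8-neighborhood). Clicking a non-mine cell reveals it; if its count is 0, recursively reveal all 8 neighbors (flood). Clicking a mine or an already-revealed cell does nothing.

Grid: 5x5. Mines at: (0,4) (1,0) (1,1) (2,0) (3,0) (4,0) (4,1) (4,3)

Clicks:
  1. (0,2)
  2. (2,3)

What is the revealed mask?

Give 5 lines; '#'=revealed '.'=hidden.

Answer: ..#..
..###
..###
..###
.....

Derivation:
Click 1 (0,2) count=1: revealed 1 new [(0,2)] -> total=1
Click 2 (2,3) count=0: revealed 9 new [(1,2) (1,3) (1,4) (2,2) (2,3) (2,4) (3,2) (3,3) (3,4)] -> total=10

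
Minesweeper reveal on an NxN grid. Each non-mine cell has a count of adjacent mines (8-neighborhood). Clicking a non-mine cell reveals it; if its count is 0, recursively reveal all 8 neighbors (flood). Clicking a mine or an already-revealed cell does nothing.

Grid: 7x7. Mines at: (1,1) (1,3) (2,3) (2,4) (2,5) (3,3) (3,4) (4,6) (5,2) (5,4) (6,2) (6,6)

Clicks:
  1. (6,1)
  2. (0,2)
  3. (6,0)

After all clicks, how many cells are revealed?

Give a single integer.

Click 1 (6,1) count=2: revealed 1 new [(6,1)] -> total=1
Click 2 (0,2) count=2: revealed 1 new [(0,2)] -> total=2
Click 3 (6,0) count=0: revealed 12 new [(2,0) (2,1) (2,2) (3,0) (3,1) (3,2) (4,0) (4,1) (4,2) (5,0) (5,1) (6,0)] -> total=14

Answer: 14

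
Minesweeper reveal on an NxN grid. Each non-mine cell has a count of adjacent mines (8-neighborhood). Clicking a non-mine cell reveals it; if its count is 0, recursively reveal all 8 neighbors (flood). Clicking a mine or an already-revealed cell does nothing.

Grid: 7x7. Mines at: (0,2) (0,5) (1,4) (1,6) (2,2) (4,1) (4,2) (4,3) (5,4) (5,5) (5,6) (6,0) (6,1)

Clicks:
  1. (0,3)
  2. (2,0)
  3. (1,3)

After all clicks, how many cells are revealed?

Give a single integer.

Answer: 10

Derivation:
Click 1 (0,3) count=2: revealed 1 new [(0,3)] -> total=1
Click 2 (2,0) count=0: revealed 8 new [(0,0) (0,1) (1,0) (1,1) (2,0) (2,1) (3,0) (3,1)] -> total=9
Click 3 (1,3) count=3: revealed 1 new [(1,3)] -> total=10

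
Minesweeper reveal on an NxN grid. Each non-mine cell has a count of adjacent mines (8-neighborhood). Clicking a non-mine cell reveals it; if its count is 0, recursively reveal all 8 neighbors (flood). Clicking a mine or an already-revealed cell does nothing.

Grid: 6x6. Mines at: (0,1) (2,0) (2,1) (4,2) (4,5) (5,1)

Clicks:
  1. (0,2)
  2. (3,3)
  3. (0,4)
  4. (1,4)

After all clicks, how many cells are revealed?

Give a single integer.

Answer: 16

Derivation:
Click 1 (0,2) count=1: revealed 1 new [(0,2)] -> total=1
Click 2 (3,3) count=1: revealed 1 new [(3,3)] -> total=2
Click 3 (0,4) count=0: revealed 14 new [(0,3) (0,4) (0,5) (1,2) (1,3) (1,4) (1,5) (2,2) (2,3) (2,4) (2,5) (3,2) (3,4) (3,5)] -> total=16
Click 4 (1,4) count=0: revealed 0 new [(none)] -> total=16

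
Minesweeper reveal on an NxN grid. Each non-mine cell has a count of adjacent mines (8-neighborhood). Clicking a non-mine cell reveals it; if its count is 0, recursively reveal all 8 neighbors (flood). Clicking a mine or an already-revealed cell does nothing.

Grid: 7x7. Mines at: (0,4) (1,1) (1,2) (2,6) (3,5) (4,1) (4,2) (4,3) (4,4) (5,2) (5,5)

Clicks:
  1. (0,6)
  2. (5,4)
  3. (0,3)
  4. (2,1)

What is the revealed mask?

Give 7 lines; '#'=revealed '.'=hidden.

Answer: ...#.##
.....##
.#.....
.......
.......
....#..
.......

Derivation:
Click 1 (0,6) count=0: revealed 4 new [(0,5) (0,6) (1,5) (1,6)] -> total=4
Click 2 (5,4) count=3: revealed 1 new [(5,4)] -> total=5
Click 3 (0,3) count=2: revealed 1 new [(0,3)] -> total=6
Click 4 (2,1) count=2: revealed 1 new [(2,1)] -> total=7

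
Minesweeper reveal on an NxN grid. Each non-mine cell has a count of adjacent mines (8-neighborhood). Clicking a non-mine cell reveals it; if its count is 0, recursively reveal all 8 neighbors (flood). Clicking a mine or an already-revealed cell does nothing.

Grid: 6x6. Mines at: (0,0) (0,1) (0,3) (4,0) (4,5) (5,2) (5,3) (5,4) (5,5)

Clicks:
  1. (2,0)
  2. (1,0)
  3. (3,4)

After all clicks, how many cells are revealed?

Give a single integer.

Answer: 24

Derivation:
Click 1 (2,0) count=0: revealed 24 new [(0,4) (0,5) (1,0) (1,1) (1,2) (1,3) (1,4) (1,5) (2,0) (2,1) (2,2) (2,3) (2,4) (2,5) (3,0) (3,1) (3,2) (3,3) (3,4) (3,5) (4,1) (4,2) (4,3) (4,4)] -> total=24
Click 2 (1,0) count=2: revealed 0 new [(none)] -> total=24
Click 3 (3,4) count=1: revealed 0 new [(none)] -> total=24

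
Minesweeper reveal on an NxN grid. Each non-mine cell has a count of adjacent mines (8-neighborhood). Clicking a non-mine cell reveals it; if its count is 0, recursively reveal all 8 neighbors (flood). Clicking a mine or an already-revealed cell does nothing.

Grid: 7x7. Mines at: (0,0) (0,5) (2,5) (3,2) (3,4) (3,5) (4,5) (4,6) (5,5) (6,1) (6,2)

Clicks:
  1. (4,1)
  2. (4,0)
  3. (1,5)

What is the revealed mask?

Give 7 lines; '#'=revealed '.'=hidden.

Answer: .......
##...#.
##.....
##.....
##.....
##.....
.......

Derivation:
Click 1 (4,1) count=1: revealed 1 new [(4,1)] -> total=1
Click 2 (4,0) count=0: revealed 9 new [(1,0) (1,1) (2,0) (2,1) (3,0) (3,1) (4,0) (5,0) (5,1)] -> total=10
Click 3 (1,5) count=2: revealed 1 new [(1,5)] -> total=11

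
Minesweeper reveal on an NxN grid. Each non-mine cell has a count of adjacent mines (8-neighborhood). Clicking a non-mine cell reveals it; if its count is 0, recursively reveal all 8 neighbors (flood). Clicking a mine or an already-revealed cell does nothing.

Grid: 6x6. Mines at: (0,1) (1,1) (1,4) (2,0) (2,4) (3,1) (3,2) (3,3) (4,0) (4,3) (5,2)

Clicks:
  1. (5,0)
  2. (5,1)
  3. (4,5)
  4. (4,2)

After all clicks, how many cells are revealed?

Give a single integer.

Answer: 9

Derivation:
Click 1 (5,0) count=1: revealed 1 new [(5,0)] -> total=1
Click 2 (5,1) count=2: revealed 1 new [(5,1)] -> total=2
Click 3 (4,5) count=0: revealed 6 new [(3,4) (3,5) (4,4) (4,5) (5,4) (5,5)] -> total=8
Click 4 (4,2) count=5: revealed 1 new [(4,2)] -> total=9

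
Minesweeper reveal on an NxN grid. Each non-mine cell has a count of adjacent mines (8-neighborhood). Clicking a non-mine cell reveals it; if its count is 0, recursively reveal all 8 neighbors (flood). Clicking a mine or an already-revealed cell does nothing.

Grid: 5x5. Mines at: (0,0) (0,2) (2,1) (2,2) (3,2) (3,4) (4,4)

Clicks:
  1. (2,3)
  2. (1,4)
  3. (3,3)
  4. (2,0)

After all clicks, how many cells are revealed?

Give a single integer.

Answer: 8

Derivation:
Click 1 (2,3) count=3: revealed 1 new [(2,3)] -> total=1
Click 2 (1,4) count=0: revealed 5 new [(0,3) (0,4) (1,3) (1,4) (2,4)] -> total=6
Click 3 (3,3) count=4: revealed 1 new [(3,3)] -> total=7
Click 4 (2,0) count=1: revealed 1 new [(2,0)] -> total=8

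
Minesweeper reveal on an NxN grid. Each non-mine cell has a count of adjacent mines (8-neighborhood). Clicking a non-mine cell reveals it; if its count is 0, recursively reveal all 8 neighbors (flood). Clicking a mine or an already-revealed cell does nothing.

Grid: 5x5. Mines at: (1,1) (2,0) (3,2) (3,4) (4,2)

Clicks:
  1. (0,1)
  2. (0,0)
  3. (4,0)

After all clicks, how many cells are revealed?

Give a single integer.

Click 1 (0,1) count=1: revealed 1 new [(0,1)] -> total=1
Click 2 (0,0) count=1: revealed 1 new [(0,0)] -> total=2
Click 3 (4,0) count=0: revealed 4 new [(3,0) (3,1) (4,0) (4,1)] -> total=6

Answer: 6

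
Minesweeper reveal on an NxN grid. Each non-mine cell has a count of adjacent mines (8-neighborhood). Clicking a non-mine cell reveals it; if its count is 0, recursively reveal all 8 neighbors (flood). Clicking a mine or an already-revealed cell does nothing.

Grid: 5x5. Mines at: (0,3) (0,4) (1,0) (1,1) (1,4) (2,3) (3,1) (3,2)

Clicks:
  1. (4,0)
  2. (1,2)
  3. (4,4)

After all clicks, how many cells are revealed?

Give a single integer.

Answer: 6

Derivation:
Click 1 (4,0) count=1: revealed 1 new [(4,0)] -> total=1
Click 2 (1,2) count=3: revealed 1 new [(1,2)] -> total=2
Click 3 (4,4) count=0: revealed 4 new [(3,3) (3,4) (4,3) (4,4)] -> total=6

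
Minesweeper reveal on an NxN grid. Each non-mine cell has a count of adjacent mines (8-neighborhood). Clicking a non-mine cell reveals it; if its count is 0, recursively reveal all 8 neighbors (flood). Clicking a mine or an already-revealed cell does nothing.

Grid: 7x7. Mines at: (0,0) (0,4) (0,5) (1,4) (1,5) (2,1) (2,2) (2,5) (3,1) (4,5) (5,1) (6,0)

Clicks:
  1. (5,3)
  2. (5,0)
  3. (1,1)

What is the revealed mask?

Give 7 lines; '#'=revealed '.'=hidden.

Click 1 (5,3) count=0: revealed 16 new [(3,2) (3,3) (3,4) (4,2) (4,3) (4,4) (5,2) (5,3) (5,4) (5,5) (5,6) (6,2) (6,3) (6,4) (6,5) (6,6)] -> total=16
Click 2 (5,0) count=2: revealed 1 new [(5,0)] -> total=17
Click 3 (1,1) count=3: revealed 1 new [(1,1)] -> total=18

Answer: .......
.#.....
.......
..###..
..###..
#.#####
..#####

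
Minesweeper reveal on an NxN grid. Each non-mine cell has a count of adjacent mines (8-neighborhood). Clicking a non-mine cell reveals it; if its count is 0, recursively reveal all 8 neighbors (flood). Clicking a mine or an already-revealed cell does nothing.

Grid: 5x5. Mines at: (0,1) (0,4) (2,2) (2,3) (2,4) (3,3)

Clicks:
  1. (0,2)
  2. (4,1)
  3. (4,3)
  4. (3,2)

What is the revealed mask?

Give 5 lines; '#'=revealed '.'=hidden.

Answer: ..#..
##...
##...
###..
####.

Derivation:
Click 1 (0,2) count=1: revealed 1 new [(0,2)] -> total=1
Click 2 (4,1) count=0: revealed 10 new [(1,0) (1,1) (2,0) (2,1) (3,0) (3,1) (3,2) (4,0) (4,1) (4,2)] -> total=11
Click 3 (4,3) count=1: revealed 1 new [(4,3)] -> total=12
Click 4 (3,2) count=3: revealed 0 new [(none)] -> total=12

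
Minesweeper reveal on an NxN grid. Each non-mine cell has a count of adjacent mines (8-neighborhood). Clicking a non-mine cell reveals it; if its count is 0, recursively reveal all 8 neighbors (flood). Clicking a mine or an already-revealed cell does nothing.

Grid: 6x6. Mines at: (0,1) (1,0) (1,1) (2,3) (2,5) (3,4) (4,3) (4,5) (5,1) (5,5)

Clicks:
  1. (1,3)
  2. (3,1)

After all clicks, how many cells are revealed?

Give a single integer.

Click 1 (1,3) count=1: revealed 1 new [(1,3)] -> total=1
Click 2 (3,1) count=0: revealed 9 new [(2,0) (2,1) (2,2) (3,0) (3,1) (3,2) (4,0) (4,1) (4,2)] -> total=10

Answer: 10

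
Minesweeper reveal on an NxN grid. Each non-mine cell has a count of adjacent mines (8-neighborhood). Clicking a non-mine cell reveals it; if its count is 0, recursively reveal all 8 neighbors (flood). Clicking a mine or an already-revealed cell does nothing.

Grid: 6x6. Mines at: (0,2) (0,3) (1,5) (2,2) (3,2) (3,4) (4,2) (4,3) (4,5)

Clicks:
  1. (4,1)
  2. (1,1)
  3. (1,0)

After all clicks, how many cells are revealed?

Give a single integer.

Answer: 12

Derivation:
Click 1 (4,1) count=2: revealed 1 new [(4,1)] -> total=1
Click 2 (1,1) count=2: revealed 1 new [(1,1)] -> total=2
Click 3 (1,0) count=0: revealed 10 new [(0,0) (0,1) (1,0) (2,0) (2,1) (3,0) (3,1) (4,0) (5,0) (5,1)] -> total=12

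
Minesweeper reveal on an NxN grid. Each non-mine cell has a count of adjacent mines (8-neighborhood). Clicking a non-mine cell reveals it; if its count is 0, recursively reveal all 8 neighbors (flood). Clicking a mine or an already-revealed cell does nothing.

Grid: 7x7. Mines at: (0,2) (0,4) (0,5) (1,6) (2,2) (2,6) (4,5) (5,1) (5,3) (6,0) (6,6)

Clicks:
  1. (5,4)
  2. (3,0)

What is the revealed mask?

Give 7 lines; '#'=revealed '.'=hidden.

Click 1 (5,4) count=2: revealed 1 new [(5,4)] -> total=1
Click 2 (3,0) count=0: revealed 10 new [(0,0) (0,1) (1,0) (1,1) (2,0) (2,1) (3,0) (3,1) (4,0) (4,1)] -> total=11

Answer: ##.....
##.....
##.....
##.....
##.....
....#..
.......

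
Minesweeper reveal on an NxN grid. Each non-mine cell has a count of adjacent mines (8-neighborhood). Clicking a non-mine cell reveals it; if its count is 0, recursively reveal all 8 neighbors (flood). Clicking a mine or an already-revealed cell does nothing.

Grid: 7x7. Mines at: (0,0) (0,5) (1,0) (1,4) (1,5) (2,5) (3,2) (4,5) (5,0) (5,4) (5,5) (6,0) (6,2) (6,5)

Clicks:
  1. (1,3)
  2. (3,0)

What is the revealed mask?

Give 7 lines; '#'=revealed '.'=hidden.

Click 1 (1,3) count=1: revealed 1 new [(1,3)] -> total=1
Click 2 (3,0) count=0: revealed 6 new [(2,0) (2,1) (3,0) (3,1) (4,0) (4,1)] -> total=7

Answer: .......
...#...
##.....
##.....
##.....
.......
.......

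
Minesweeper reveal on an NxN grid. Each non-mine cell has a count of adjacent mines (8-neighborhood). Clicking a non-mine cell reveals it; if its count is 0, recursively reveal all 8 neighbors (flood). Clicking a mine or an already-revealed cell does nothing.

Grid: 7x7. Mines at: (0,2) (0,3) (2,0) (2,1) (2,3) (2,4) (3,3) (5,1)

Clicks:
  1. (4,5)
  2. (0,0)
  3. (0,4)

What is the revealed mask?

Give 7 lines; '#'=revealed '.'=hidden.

Click 1 (4,5) count=0: revealed 26 new [(0,4) (0,5) (0,6) (1,4) (1,5) (1,6) (2,5) (2,6) (3,4) (3,5) (3,6) (4,2) (4,3) (4,4) (4,5) (4,6) (5,2) (5,3) (5,4) (5,5) (5,6) (6,2) (6,3) (6,4) (6,5) (6,6)] -> total=26
Click 2 (0,0) count=0: revealed 4 new [(0,0) (0,1) (1,0) (1,1)] -> total=30
Click 3 (0,4) count=1: revealed 0 new [(none)] -> total=30

Answer: ##..###
##..###
.....##
....###
..#####
..#####
..#####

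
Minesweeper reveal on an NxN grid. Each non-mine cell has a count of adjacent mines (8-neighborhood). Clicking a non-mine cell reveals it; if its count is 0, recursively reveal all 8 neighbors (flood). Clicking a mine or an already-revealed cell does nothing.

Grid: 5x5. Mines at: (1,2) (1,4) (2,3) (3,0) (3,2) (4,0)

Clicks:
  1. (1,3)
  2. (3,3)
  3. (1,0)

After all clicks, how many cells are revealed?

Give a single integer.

Answer: 8

Derivation:
Click 1 (1,3) count=3: revealed 1 new [(1,3)] -> total=1
Click 2 (3,3) count=2: revealed 1 new [(3,3)] -> total=2
Click 3 (1,0) count=0: revealed 6 new [(0,0) (0,1) (1,0) (1,1) (2,0) (2,1)] -> total=8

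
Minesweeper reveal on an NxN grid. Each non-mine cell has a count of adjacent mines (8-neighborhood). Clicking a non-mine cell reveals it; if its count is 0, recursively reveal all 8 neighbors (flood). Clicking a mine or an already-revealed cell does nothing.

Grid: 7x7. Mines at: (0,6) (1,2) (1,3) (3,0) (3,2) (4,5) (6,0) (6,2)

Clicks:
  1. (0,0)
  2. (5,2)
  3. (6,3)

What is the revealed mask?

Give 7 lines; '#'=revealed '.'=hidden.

Click 1 (0,0) count=0: revealed 6 new [(0,0) (0,1) (1,0) (1,1) (2,0) (2,1)] -> total=6
Click 2 (5,2) count=1: revealed 1 new [(5,2)] -> total=7
Click 3 (6,3) count=1: revealed 1 new [(6,3)] -> total=8

Answer: ##.....
##.....
##.....
.......
.......
..#....
...#...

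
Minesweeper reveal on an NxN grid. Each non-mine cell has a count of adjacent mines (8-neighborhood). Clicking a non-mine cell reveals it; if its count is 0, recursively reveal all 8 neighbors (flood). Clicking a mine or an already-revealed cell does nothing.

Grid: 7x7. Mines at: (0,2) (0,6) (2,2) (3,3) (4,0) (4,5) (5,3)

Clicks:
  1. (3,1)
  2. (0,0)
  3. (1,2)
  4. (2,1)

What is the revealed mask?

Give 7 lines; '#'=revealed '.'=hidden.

Answer: ##.....
###....
##.....
##.....
.......
.......
.......

Derivation:
Click 1 (3,1) count=2: revealed 1 new [(3,1)] -> total=1
Click 2 (0,0) count=0: revealed 7 new [(0,0) (0,1) (1,0) (1,1) (2,0) (2,1) (3,0)] -> total=8
Click 3 (1,2) count=2: revealed 1 new [(1,2)] -> total=9
Click 4 (2,1) count=1: revealed 0 new [(none)] -> total=9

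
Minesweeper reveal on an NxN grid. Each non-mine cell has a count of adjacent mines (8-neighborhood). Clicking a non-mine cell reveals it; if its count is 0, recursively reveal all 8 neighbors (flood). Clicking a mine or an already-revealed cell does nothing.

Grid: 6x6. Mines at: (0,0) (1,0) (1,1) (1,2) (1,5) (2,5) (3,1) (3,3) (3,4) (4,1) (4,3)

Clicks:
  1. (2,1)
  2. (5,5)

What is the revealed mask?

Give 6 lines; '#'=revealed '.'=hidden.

Click 1 (2,1) count=4: revealed 1 new [(2,1)] -> total=1
Click 2 (5,5) count=0: revealed 4 new [(4,4) (4,5) (5,4) (5,5)] -> total=5

Answer: ......
......
.#....
......
....##
....##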